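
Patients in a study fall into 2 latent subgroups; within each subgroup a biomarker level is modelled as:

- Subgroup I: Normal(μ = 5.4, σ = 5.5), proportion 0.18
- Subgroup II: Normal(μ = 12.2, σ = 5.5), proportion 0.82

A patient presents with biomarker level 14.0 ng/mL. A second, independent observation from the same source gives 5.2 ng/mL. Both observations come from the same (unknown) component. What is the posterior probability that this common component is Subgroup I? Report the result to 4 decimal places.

Posterior ∝ prior × likelihood, so P(k | x) ∝ π_k f_k(x); normalise over all components.
Since both observations come from the same component, the likelihood for component k is f_k(x₁)·f_k(x₂).
  f_I = [0.0213615] × [0.072487] = 0.00154843
  f_II = [0.0687526] × [0.0322704] = 0.00221868
Unnormalised posteriors:
  π_I·f_I = 0.18 × 0.00154843 = 0.000278717
  π_II·f_II = 0.82 × 0.00221868 = 0.00181931
Normaliser: 0.000278717 + 0.00181931 = 0.00209803
So the posterior for Subgroup I is 0.000278717 / 0.00209803 ≈ 0.1328.

0.1328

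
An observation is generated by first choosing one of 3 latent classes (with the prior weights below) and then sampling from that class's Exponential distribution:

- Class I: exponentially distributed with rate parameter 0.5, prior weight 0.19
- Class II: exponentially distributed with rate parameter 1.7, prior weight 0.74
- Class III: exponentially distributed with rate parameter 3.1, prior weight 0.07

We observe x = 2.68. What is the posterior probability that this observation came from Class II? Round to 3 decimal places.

The responsibility of component k is π_k f_k(x) divided by Σ_j π_j f_j(x).
Evaluate each component's likelihood at the observed value:
  L_I = 0.5·e^(−0.5·2.68) = 0.5·e^(−1.3400) = 0.130923
  L_II = 1.7·e^(−1.7·2.68) = 1.7·e^(−4.5560) = 0.0178568
  L_III = 3.1·e^(−3.1·2.68) = 3.1·e^(−8.3080) = 0.000764264
Unnormalised posteriors:
  π_I·L_I = 0.19 × 0.130923 = 0.0248753
  π_II·L_II = 0.74 × 0.0178568 = 0.013214
  π_III·L_III = 0.07 × 0.000764264 = 5.34984e-05
Normaliser: 0.0248753 + 0.013214 + 5.34984e-05 = 0.0381429
P(Class II | x) = 0.013214 / 0.0381429 ≈ 0.346

0.346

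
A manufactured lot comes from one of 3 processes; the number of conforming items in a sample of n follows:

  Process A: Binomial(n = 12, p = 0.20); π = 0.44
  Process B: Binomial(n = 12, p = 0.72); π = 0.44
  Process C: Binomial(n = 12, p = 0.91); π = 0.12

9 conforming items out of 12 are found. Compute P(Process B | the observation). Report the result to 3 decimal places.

P(component k | x) = P(Z=k)·f_k(x) / marginal(x), where marginal(x) = Σ_j P(Z=j)·f_j(x).
Component likelihoods at x = 9 conforming items out of 12:
  p_A = C(12,9)·0.20^9·0.80^3 = 220·5.12e-07·0.512 = 5.76717e-05
  p_B = C(12,9)·0.72^9·0.28^3 = 220·0.0519987·0.021952 = 0.251125
  p_C = C(12,9)·0.91^9·0.09^3 = 220·0.42793·0.000729 = 0.0686314
Unnormalised posteriors:
  P(Z=A)·p_A = 0.44 × 5.76717e-05 = 2.53755e-05
  P(Z=B)·p_B = 0.44 × 0.251125 = 0.110495
  P(Z=C)·p_C = 0.12 × 0.0686314 = 0.00823577
Normaliser: 2.53755e-05 + 0.110495 + 0.00823577 = 0.118756
P(Process B | x) = 0.110495 / 0.118756 ≈ 0.930

0.930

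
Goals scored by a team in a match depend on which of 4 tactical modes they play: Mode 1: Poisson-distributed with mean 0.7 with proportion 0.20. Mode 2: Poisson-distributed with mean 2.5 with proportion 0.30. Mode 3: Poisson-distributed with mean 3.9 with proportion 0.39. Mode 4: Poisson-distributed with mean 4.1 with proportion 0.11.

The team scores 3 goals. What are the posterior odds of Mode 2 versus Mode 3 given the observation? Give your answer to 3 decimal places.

Since P(k|x) ∝ π_k f_k(x), the posterior odds are π_i f_i(x) / (π_j f_j(x)).
Poisson probabilities:
  p_1 = 0.0283881
  p_2 = 0.213763
  p_3 = 0.200122
  p_4 = 0.190368
0.0641289 / 0.0780474 ≈ 0.822

0.822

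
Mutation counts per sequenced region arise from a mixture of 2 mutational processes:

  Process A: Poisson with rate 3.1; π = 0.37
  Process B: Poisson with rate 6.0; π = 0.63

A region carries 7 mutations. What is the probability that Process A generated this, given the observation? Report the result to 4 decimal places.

By Bayes' theorem, P(k | x) = π_k f_k(x) / Σ_j π_j f_j(x).
Component likelihoods at x = 7 mutations:
  f_A = e^(−3.1)·3.1^7/7! = 0.0245917
  f_B = e^(−6.0)·6.0^7/7! = 0.137677
Weight by the priors:
  π_A·f_A = 0.37 × 0.0245917 = 0.00909893
  π_B·f_B = 0.63 × 0.137677 = 0.0867365
Normaliser: 0.00909893 + 0.0867365 = 0.0958354
P(Process A | data) ≈ 0.0949

0.0949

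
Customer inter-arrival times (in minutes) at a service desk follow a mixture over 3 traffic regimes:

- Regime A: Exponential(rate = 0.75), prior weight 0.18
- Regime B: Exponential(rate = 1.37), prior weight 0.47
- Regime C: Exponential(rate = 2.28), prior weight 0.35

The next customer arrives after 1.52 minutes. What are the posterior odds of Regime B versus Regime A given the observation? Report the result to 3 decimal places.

Posterior odds = (π_i f_i(x)) / (π_j f_j(x)); the normalising sum cancels.
Exponential densities:
  L_A = 0.75·e^(−0.75·1.52) = 0.75·e^(−1.1400) = 0.239864
  L_B = 1.37·e^(−1.37·1.52) = 1.37·e^(−2.0824) = 0.170744
  L_C = 2.28·e^(−2.28·1.52) = 2.28·e^(−3.4656) = 0.0712597
0.0802497 / 0.0431756 ≈ 1.859

1.859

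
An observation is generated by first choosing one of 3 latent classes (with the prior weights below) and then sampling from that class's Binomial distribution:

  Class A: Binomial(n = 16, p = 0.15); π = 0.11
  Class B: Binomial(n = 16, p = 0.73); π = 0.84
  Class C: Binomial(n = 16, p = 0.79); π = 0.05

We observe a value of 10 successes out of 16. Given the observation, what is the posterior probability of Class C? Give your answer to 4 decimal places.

0.0282

Posterior ∝ prior × likelihood, so P(k | x) ∝ w_k f_k(x); normalise over all components.
Evaluate each component's likelihood at the observed value:
  f_A = C(16,10)·0.15^10·0.85^6 = 8008·5.7665e-09·0.37715 = 1.74161e-05
  f_B = C(16,10)·0.73^10·0.27^6 = 8008·0.0429763·0.00038742 = 0.133332
  f_C = C(16,10)·0.79^10·0.21^6 = 8008·0.0946828·8.57661e-05 = 0.0650295
Unnormalised posteriors:
  w_A·f_A = 0.11 × 1.74161e-05 = 1.91577e-06
  w_B·f_B = 0.84 × 0.133332 = 0.111999
  w_C·f_C = 0.05 × 0.0650295 = 0.00325148
Denominator: 1.91577e-06 + 0.111999 + 0.00325148 = 0.115252
Responsibility of Class C: 0.00325148 / 0.115252 ≈ 0.0282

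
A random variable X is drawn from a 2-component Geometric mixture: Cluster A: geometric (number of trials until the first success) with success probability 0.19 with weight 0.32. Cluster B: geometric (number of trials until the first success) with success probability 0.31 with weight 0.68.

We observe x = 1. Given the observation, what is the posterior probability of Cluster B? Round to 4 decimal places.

0.7761

Apply Bayes' rule: the posterior for each component is proportional to its prior times its likelihood at x.
Evaluate each component's likelihood at the observed value:
  L_A = 0.19
  L_B = 0.31
Multiply by the mixture weights:
  w_A·L_A = 0.32 × 0.19 = 0.0608
  w_B·L_B = 0.68 × 0.31 = 0.2108
Denominator: 0.0608 + 0.2108 = 0.2716
P(Cluster B | data) ≈ 0.7761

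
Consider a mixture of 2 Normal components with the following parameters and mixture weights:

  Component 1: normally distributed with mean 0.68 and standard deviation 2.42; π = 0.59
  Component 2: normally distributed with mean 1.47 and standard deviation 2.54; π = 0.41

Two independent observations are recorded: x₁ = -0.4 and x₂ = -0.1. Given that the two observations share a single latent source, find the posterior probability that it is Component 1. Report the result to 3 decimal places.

The responsibility of component k is π_k f_k(x) divided by Σ_j π_j f_j(x).
Since both observations come from the same component, the likelihood for component k is f_k(x₁)·f_k(x₂).
  p_1 = [(1/(2.42·√(2π)))·exp(−(-0.4−0.68)²/(2·2.42²)) = 0.164852·exp(-0.09958) = 0.149227] × [0.156508] = 0.0233551
  p_2 = [(1/(2.54·√(2π)))·exp(−(-0.4−1.47)²/(2·2.54²)) = 0.157064·exp(-0.27101) = 0.119778] × [0.129752] = 0.0155414
Unnormalised posteriors:
  π_1·p_1 = 0.59 × 0.0233551 = 0.0137795
  π_2·p_2 = 0.41 × 0.0155414 = 0.00637199
Normaliser: 0.0137795 + 0.00637199 = 0.0201515
P(Component 1 | x₁, x₂) = 0.0137795 / 0.0201515 ≈ 0.684

0.684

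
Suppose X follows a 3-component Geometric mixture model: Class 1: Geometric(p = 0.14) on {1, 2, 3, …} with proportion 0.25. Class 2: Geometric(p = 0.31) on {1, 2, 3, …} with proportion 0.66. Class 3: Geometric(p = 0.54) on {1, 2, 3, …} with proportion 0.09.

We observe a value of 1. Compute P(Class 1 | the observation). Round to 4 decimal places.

Posterior ∝ prior × likelihood, so P(k | x) ∝ π_k f_k(x); normalise over all components.
Evaluate each component's likelihood at the observed value:
  p_1 = 0.14·(1−0.14)^0 = 0.14·1 = 0.14
  p_2 = 0.31·(1−0.31)^0 = 0.31·1 = 0.31
  p_3 = 0.54·(1−0.54)^0 = 0.54·1 = 0.54
Weight by the priors:
  π_1·p_1 = 0.25 × 0.14 = 0.035
  π_2·p_2 = 0.66 × 0.31 = 0.2046
  π_3·p_3 = 0.09 × 0.54 = 0.0486
Sum: 0.035 + 0.2046 + 0.0486 = 0.2882
P(Class 1 | 1) = 0.035 / 0.2882 ≈ 0.1214

0.1214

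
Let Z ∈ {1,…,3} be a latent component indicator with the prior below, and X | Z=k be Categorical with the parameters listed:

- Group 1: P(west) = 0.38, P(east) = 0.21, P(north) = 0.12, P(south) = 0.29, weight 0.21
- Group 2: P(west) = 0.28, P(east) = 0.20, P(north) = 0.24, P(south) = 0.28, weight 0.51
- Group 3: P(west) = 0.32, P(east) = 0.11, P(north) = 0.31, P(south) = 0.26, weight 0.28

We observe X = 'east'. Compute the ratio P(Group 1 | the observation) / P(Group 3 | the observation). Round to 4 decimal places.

1.4318

Only the two components matter; the odds are (w_i f_i(x)) / (w_j f_j(x)).
Evaluate each component's likelihood at the observed value:
  f_1 = P(east | comp) = 0.21
  f_2 = P(east | comp) = 0.20
  f_3 = P(east | comp) = 0.11
0.0441 / 0.0308 ≈ 1.4318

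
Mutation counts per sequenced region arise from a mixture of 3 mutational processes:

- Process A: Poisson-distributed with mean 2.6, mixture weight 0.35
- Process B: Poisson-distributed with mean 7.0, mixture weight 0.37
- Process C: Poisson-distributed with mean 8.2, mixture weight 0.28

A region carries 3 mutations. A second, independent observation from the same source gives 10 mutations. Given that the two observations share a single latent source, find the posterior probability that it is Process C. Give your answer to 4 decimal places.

P(component k | x) = w_k·f_k(x) / marginal(x), where marginal(x) = Σ_j w_j·f_j(x).
Since both observations come from the same component, the likelihood for component k is f_k(x₁)·f_k(x₂).
  p_A = [0.217572] × [0.000288938] = 6.28649e-05
  p_B = [0.0521293] × [0.0709833] = 0.0037003
  p_C = [0.0252392] × [0.104031] = 0.00262565
Weight by the priors:
  w_A·p_A = 0.35 × 6.28649e-05 = 2.20027e-05
  w_B·p_B = 0.37 × 0.0037003 = 0.00136911
  w_C·p_C = 0.28 × 0.00262565 = 0.000735181
Marginal: 2.20027e-05 + 0.00136911 + 0.000735181 = 0.0021263
P(Process C | x₁, x₂) = 0.000735181 / 0.0021263 ≈ 0.3458

0.3458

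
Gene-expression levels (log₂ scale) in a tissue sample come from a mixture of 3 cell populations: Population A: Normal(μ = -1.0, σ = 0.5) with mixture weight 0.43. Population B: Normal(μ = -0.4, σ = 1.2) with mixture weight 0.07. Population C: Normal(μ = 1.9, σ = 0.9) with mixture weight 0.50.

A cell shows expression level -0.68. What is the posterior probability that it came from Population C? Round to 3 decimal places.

0.012

By Bayes' theorem, P(k | x) = π_k f_k(x) / Σ_j π_j f_j(x).
Normal densities:
  L_A = 0.650125
  L_B = 0.323524
  L_C = 0.00728115
Unnormalised posteriors:
  π_A·L_A = 0.43 × 0.650125 = 0.279554
  π_B·L_B = 0.07 × 0.323524 = 0.0226467
  π_C·L_C = 0.50 × 0.00728115 = 0.00364057
Denominator: 0.279554 + 0.0226467 + 0.00364057 = 0.305841
Responsibility of Population C: 0.00364057 / 0.305841 ≈ 0.012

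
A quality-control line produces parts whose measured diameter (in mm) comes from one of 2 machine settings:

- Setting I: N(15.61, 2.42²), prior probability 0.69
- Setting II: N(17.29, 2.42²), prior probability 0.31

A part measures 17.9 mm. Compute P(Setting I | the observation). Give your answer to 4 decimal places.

0.5949

The responsibility of component k is π_k f_k(x) divided by Σ_j π_j f_j(x).
Evaluate each component's likelihood at the observed value:
  p_I = (1/(2.42·√(2π)))·exp(−(17.9−15.61)²/(2·2.42²)) = 0.164852·exp(-0.44772) = 0.105354
  p_II = (1/(2.42·√(2π)))·exp(−(17.9−17.29)²/(2·2.42²)) = 0.164852·exp(-0.03177) = 0.159697
Multiply by the mixture weights:
  π_I·p_I = 0.69 × 0.105354 = 0.0726942
  π_II·p_II = 0.31 × 0.159697 = 0.0495062
Denominator: 0.0726942 + 0.0495062 = 0.1222
P(Setting I | the observation) ≈ 0.5949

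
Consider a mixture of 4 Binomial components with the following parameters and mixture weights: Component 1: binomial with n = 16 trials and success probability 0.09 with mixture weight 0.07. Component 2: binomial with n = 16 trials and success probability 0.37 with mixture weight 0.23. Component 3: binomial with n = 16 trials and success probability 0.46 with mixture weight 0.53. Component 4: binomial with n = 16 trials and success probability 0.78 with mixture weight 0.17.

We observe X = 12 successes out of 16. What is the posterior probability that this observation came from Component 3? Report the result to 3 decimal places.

0.165

The responsibility of component k is w_k f_k(x) divided by Σ_j w_j f_j(x).
Evaluate each component's likelihood at the observed value:
  f_1 = C(16,12)·0.09^12·0.91^4 = 1820·2.8243e-13·0.68575 = 3.5249e-10
  f_2 = C(16,12)·0.37^12·0.63^4 = 1820·6.58295e-06·0.15753 = 0.00188736
  f_3 = C(16,12)·0.46^12·0.54^4 = 1820·8.97623e-05·0.0850306 = 0.0138912
  f_4 = C(16,12)·0.78^12·0.22^4 = 1820·0.0507149·0.00234256 = 0.216221
Multiply by the mixture weights:
  w_1·f_1 = 0.07 × 3.5249e-10 = 2.46743e-11
  w_2·f_2 = 0.23 × 0.00188736 = 0.000434092
  w_3·f_3 = 0.53 × 0.0138912 = 0.00736235
  w_4·f_4 = 0.17 × 0.216221 = 0.0367575
Denominator: 2.46743e-11 + 0.000434092 + 0.00736235 + 0.0367575 = 0.044554
So the posterior for Component 3 is 0.00736235 / 0.044554 ≈ 0.165.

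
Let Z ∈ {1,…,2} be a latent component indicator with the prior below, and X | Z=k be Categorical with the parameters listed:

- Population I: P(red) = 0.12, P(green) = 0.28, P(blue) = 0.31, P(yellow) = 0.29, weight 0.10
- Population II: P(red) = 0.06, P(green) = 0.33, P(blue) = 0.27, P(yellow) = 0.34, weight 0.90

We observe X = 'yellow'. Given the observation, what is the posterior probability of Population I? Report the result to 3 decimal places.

0.087

Apply Bayes' rule: the posterior for each component is proportional to its prior times its likelihood at x.
Evaluate each component's likelihood at the observed value:
  f_I = 0.29
  f_II = 0.34
Prior × likelihood for each component:
  P(Z=I)·f_I = 0.10 × 0.29 = 0.029
  P(Z=II)·f_II = 0.90 × 0.34 = 0.306
Evidence: 0.029 + 0.306 = 0.335
P(Population I | 'yellow') ≈ 0.087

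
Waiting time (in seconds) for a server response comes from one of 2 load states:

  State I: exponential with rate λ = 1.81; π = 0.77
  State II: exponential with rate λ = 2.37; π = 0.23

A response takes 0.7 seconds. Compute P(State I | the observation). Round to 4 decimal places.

The responsibility of component k is w_k f_k(x) divided by Σ_j w_j f_j(x).
Exponential densities:
  f_I = 1.81·e^(−1.81·0.7) = 1.81·e^(−1.2670) = 0.509832
  f_II = 2.37·e^(−2.37·0.7) = 2.37·e^(−1.6590) = 0.45108
Multiply by the mixture weights:
  w_I·f_I = 0.77 × 0.509832 = 0.392571
  w_II·f_II = 0.23 × 0.45108 = 0.103748
Normaliser: 0.392571 + 0.103748 = 0.496319
So the posterior for State I is 0.392571 / 0.496319 ≈ 0.7910.

0.7910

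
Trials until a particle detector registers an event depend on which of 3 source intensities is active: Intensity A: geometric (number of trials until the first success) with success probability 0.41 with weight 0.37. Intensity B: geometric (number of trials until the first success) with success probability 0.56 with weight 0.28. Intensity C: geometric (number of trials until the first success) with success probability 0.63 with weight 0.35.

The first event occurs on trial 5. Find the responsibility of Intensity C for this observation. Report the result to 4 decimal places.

Posterior ∝ prior × likelihood, so P(k | x) ∝ w_k f_k(x); normalise over all components.
Geometric probabilities:
  L_A = 0.41·(1−0.41)^4 = 0.41·0.121174 = 0.0496812
  L_B = 0.56·(1−0.56)^4 = 0.56·0.037481 = 0.0209893
  L_C = 0.63·(1−0.63)^4 = 0.63·0.0187416 = 0.0118072
Multiply by the mixture weights:
  w_A·L_A = 0.37 × 0.0496812 = 0.018382
  w_B·L_B = 0.28 × 0.0209893 = 0.00587701
  w_C·L_C = 0.35 × 0.0118072 = 0.00413253
Sum: 0.018382 + 0.00587701 + 0.00413253 = 0.0283916
P(Intensity C | 5) = 0.00413253 / 0.0283916 ≈ 0.1456

0.1456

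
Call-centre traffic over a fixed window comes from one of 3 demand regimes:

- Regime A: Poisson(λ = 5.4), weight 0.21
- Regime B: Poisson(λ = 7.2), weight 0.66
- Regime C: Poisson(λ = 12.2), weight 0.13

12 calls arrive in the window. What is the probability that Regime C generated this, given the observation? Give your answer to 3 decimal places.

0.412

P(component k | x) = π_k·f_k(x) / marginal(x), where marginal(x) = Σ_j π_j·f_j(x).
Evaluate each component's likelihood at the observed value:
  p_A = 0.00579693
  p_B = 0.0302505
  p_C = 0.11418
Unnormalised posteriors:
  π_A·p_A = 0.21 × 0.00579693 = 0.00121736
  π_B·p_B = 0.66 × 0.0302505 = 0.0199653
  π_C·p_C = 0.13 × 0.11418 = 0.0148433
Sum: 0.00121736 + 0.0199653 + 0.0148433 = 0.036026
P(Regime C | 12 calls) = 0.0148433 / 0.036026 ≈ 0.412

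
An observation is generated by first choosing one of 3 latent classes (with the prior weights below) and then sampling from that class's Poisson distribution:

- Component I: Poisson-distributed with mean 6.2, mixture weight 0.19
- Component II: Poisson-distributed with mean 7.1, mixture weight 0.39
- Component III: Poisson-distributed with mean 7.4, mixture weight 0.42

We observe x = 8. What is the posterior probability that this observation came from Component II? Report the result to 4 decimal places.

By Bayes' theorem, P(k | x) = P(Z=k) f_k(x) / Σ_j P(Z=j) f_j(x).
Component likelihoods at x = 8:
  f_I = e^(−6.2)·6.2^8/8! = 0.109897
  f_II = e^(−7.1)·7.1^8/8! = 0.132146
  f_III = e^(−7.4)·7.4^8/8! = 0.136318
Weight by the priors:
  P(Z=I)·f_I = 0.19 × 0.109897 = 0.0208805
  P(Z=II)·f_II = 0.39 × 0.132146 = 0.0515371
  P(Z=III)·f_III = 0.42 × 0.136318 = 0.0572537
Normaliser: 0.0208805 + 0.0515371 + 0.0572537 = 0.129671
So the posterior for Component II is 0.0515371 / 0.129671 ≈ 0.3974.

0.3974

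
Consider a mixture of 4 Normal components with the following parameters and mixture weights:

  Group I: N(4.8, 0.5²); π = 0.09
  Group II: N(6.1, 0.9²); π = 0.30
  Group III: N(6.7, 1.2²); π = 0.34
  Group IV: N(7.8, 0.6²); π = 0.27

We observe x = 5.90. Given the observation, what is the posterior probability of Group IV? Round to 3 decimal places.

0.005

Apply Bayes' rule: the posterior for each component is proportional to its prior times its likelihood at x.
Component likelihoods at x = 5.90:
  p_I = 0.0709492
  p_II = 0.432458
  p_III = 0.266207
  p_IV = 0.00441829
Weight by the priors:
  π_I·p_I = 0.09 × 0.0709492 = 0.00638543
  π_II·p_II = 0.30 × 0.432458 = 0.129737
  π_III·p_III = 0.34 × 0.266207 = 0.0905103
  π_IV·p_IV = 0.27 × 0.00441829 = 0.00119294
Normaliser: 0.00638543 + 0.129737 + 0.0905103 + 0.00119294 = 0.227826
Responsibility of Group IV: 0.00119294 / 0.227826 ≈ 0.005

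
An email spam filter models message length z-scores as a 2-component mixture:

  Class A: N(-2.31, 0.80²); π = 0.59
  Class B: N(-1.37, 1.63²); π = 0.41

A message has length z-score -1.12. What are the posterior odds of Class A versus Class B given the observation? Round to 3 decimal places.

0.981

The posterior odds equal the prior odds times the likelihood ratio: (π_i/π_j)·(f_i(x)/f_j(x)).
Normal densities:
  L_A = (1/(0.80·√(2π)))·exp(−(-1.12−-2.31)²/(2·0.80²)) = 0.498678·exp(-1.10633) = 0.164948
  L_B = (1/(1.63·√(2π)))·exp(−(-1.12−-1.37)²/(2·1.63²)) = 0.244750·exp(-0.01176) = 0.241888
Posterior odds = (π_A·L_A) / (π_B·L_B) = (0.59·0.164948) / (0.41·0.241888) = 0.0973195 / 0.0991741 ≈ 0.981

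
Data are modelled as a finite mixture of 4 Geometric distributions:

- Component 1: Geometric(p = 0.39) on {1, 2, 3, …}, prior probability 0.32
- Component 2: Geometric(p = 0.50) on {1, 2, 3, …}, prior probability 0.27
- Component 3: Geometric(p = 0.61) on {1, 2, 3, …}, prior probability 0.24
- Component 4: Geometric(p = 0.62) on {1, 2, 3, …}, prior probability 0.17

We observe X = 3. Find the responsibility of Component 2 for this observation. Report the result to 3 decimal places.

P(component k | x) = P(Z=k)·f_k(x) / marginal(x), where marginal(x) = Σ_j P(Z=j)·f_j(x).
Component likelihoods at x = 3:
  p_1 = 0.39·(1−0.39)^2 = 0.39·0.3721 = 0.145119
  p_2 = 0.50·(1−0.50)^2 = 0.50·0.25 = 0.125
  p_3 = 0.61·(1−0.61)^2 = 0.61·0.1521 = 0.092781
  p_4 = 0.62·(1−0.62)^2 = 0.62·0.1444 = 0.089528
Unnormalised posteriors:
  P(Z=1)·p_1 = 0.32 × 0.145119 = 0.0464381
  P(Z=2)·p_2 = 0.27 × 0.125 = 0.03375
  P(Z=3)·p_3 = 0.24 × 0.092781 = 0.0222674
  P(Z=4)·p_4 = 0.17 × 0.089528 = 0.0152198
Denominator: 0.0464381 + 0.03375 + 0.0222674 + 0.0152198 = 0.117675
P(Component 2 | the observation) = 0.03375 / 0.117675 ≈ 0.287

0.287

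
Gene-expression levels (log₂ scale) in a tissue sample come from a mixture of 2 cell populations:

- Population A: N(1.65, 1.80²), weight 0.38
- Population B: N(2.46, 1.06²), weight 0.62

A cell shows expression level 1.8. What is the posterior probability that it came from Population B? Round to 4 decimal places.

Posterior ∝ prior × likelihood, so P(k | x) ∝ w_k f_k(x); normalise over all components.
Evaluate each component's likelihood at the observed value:
  f_A = (1/(1.80·√(2π)))·exp(−(1.8−1.65)²/(2·1.80²)) = 0.221635·exp(-0.00347) = 0.220866
  f_B = (1/(1.06·√(2π)))·exp(−(1.8−2.46)²/(2·1.06²)) = 0.376361·exp(-0.19384) = 0.310042
Weight by the priors:
  w_A·f_A = 0.38 × 0.220866 = 0.0839292
  w_B·f_B = 0.62 × 0.310042 = 0.192226
Normaliser: 0.0839292 + 0.192226 = 0.276155
P(Population B | data) ≈ 0.6961

0.6961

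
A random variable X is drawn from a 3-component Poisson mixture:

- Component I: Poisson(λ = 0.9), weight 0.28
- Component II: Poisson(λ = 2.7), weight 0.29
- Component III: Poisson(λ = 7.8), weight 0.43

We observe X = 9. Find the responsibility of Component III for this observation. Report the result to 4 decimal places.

0.9922

Posterior ∝ prior × likelihood, so P(k | x) ∝ w_k f_k(x); normalise over all components.
Component likelihoods at x = 9:
  L_I = 4.34065e-07
  L_II = 0.00141226
  L_III = 0.120668
Prior × likelihood for each component:
  w_I·L_I = 0.28 × 4.34065e-07 = 1.21538e-07
  w_II·L_II = 0.29 × 0.00141226 = 0.000409556
  w_III·L_III = 0.43 × 0.120668 = 0.0518872
Marginal: 1.21538e-07 + 0.000409556 + 0.0518872 = 0.0522968
Responsibility of Component III: 0.0518872 / 0.0522968 ≈ 0.9922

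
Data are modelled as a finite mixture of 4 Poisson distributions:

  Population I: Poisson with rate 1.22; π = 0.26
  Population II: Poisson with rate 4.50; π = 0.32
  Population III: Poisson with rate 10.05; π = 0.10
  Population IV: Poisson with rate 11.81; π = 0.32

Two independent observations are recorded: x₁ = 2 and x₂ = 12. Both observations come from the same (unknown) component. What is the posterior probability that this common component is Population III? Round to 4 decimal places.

0.2144

P(component k | x) = π_k·f_k(x) / marginal(x), where marginal(x) = Σ_j π_j·f_j(x).
Since both observations come from the same component, the likelihood for component k is f_k(x₁)·f_k(x₂).
  f_I = [e^(−1.22)·1.22^2/2! = 0.21971] × [6.70103e-09] = 1.47229e-09
  f_II = [e^(−4.50)·4.50^2/2! = 0.112479] × [0.00159915] = 0.00017987
  f_III = [e^(−10.05)·10.05^2/2! = 0.00218093] × [0.0957186] = 0.000208756
  f_IV = [e^(−11.81)·11.81^2/2! = 0.000518146] × [0.114194] = 5.91692e-05
Unnormalised posteriors:
  π_I·f_I = 0.26 × 1.47229e-09 = 3.82794e-10
  π_II·f_II = 0.32 × 0.00017987 = 5.75583e-05
  π_III·f_III = 0.10 × 0.000208756 = 2.08756e-05
  π_IV·f_IV = 0.32 × 5.91692e-05 = 1.89342e-05
Marginal: 3.82794e-10 + 5.75583e-05 + 2.08756e-05 + 1.89342e-05 = 9.73684e-05
So the posterior for Population III is 2.08756e-05 / 9.73684e-05 ≈ 0.2144.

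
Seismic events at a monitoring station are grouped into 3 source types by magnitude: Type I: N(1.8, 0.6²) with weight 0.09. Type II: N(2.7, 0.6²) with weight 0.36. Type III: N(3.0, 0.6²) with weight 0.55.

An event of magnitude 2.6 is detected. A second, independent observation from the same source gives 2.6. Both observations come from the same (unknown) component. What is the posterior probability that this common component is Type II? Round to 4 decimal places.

Posterior ∝ prior × likelihood, so P(k | x) ∝ w_k f_k(x); normalise over all components.
Since both observations come from the same component, the likelihood for component k is f_k(x₁)·f_k(x₂).
  f_I = [0.27335] × [0.27335] = 0.0747203
  f_II = [0.655733] × [0.655733] = 0.429986
  f_III = [0.532413] × [0.532413] = 0.283464
Unnormalised posteriors:
  w_I·f_I = 0.09 × 0.0747203 = 0.00672483
  w_II·f_II = 0.36 × 0.429986 = 0.154795
  w_III·f_III = 0.55 × 0.283464 = 0.155905
Evidence: 0.00672483 + 0.154795 + 0.155905 = 0.317425
P(Type II | x) ≈ 0.4877

0.4877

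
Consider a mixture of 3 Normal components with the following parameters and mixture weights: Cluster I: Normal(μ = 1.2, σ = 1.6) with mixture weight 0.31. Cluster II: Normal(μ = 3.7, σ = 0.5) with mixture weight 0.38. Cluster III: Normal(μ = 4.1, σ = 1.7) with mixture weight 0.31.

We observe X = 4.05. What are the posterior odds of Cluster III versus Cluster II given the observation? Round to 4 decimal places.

0.3064

The posterior odds equal the prior odds times the likelihood ratio: (π_i/π_j)·(f_i(x)/f_j(x)).
Component likelihoods at x = 4.05:
  L_I = (1/(1.6·√(2π)))·exp(−(4.05−1.2)²/(2·1.6²)) = 0.249339·exp(-1.58643) = 0.0510287
  L_II = (1/(0.5·√(2π)))·exp(−(4.05−3.7)²/(2·0.5²)) = 0.797885·exp(-0.24500) = 0.624508
  L_III = (1/(1.7·√(2π)))·exp(−(4.05−4.1)²/(2·1.7²)) = 0.234672·exp(-0.00043) = 0.23457
0.0727168 / 0.237313 ≈ 0.3064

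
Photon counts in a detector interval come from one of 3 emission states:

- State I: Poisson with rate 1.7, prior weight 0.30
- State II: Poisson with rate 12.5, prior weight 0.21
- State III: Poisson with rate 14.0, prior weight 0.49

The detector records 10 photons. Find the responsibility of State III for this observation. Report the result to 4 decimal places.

Posterior ∝ prior × likelihood, so P(k | x) ∝ π_k f_k(x); normalise over all components.
Poisson probabilities:
  f_I = e^(−1.7)·1.7^10/10! = 1.01491e-05
  f_II = e^(−12.5)·12.5^10/10! = 0.0956436
  f_III = e^(−14.0)·14.0^10/10! = 0.0662818
Unnormalised posteriors:
  π_I·f_I = 0.30 × 1.01491e-05 = 3.04472e-06
  π_II·f_II = 0.21 × 0.0956436 = 0.0200852
  π_III·f_III = 0.49 × 0.0662818 = 0.0324781
Marginal: 3.04472e-06 + 0.0200852 + 0.0324781 = 0.0525663
Responsibility of State III: 0.0324781 / 0.0525663 ≈ 0.6179

0.6179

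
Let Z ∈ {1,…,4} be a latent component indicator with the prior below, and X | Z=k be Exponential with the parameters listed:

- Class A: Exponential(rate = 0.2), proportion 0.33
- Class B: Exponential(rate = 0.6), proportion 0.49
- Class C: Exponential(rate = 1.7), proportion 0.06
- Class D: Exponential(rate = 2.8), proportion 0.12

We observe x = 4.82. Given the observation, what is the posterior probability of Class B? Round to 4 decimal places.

P(component k | x) = w_k·f_k(x) / marginal(x), where marginal(x) = Σ_j w_j·f_j(x).
Exponential densities:
  p_A = 0.2·e^(−0.2·4.82) = 0.2·e^(−0.9640) = 0.0762729
  p_B = 0.6·e^(−0.6·4.82) = 0.6·e^(−2.8920) = 0.0332791
  p_C = 1.7·e^(−1.7·4.82) = 1.7·e^(−8.1940) = 0.000469721
  p_D = 2.8·e^(−2.8·4.82) = 2.8·e^(−13.4960) = 3.85407e-06
Unnormalised posteriors:
  w_A·p_A = 0.33 × 0.0762729 = 0.02517
  w_B·p_B = 0.49 × 0.0332791 = 0.0163068
  w_C·p_C = 0.06 × 0.000469721 = 2.81833e-05
  w_D·p_D = 0.12 × 3.85407e-06 = 4.62489e-07
Evidence: 0.02517 + 0.0163068 + 2.81833e-05 + 4.62489e-07 = 0.0415055
P(Class B | 4.82) = 0.0163068 / 0.0415055 ≈ 0.3929

0.3929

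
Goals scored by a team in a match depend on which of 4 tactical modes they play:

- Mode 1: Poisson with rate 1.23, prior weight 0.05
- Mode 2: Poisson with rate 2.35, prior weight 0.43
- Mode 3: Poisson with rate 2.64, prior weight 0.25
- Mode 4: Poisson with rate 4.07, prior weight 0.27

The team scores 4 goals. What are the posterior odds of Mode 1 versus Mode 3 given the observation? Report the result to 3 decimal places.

0.039

Since P(k|x) ∝ π_k f_k(x), the posterior odds are π_i f_i(x) / (π_j f_j(x)).
Component likelihoods at x = 4 goals:
  f_1 = e^(−1.23)·1.23^4/4! = 0.0278758
  f_2 = e^(−2.35)·2.35^4/4! = 0.12119
  f_3 = e^(−2.64)·2.64^4/4! = 0.144433
  f_4 = e^(−4.07)·4.07^4/4! = 0.195249
Odds = (0.05/0.25) × (0.0278758/0.144433) = 0.2 × 0.193001 ≈ 0.039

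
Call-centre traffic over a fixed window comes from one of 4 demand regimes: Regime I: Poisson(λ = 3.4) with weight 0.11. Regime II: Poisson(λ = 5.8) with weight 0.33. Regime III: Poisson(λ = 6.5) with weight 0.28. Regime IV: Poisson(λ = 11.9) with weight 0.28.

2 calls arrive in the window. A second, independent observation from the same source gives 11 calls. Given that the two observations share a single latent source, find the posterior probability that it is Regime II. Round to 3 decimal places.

0.498

P(component k | x) = w_k·f_k(x) / marginal(x), where marginal(x) = Σ_j w_j·f_j(x).
Since both observations come from the same component, the likelihood for component k is f_k(x₁)·f_k(x₂).
  L_I = [e^(−3.4)·3.4^2/2! = 0.192898] × [0.000586828] = 0.000113198
  L_II = [e^(−5.8)·5.8^2/2! = 0.0509235] × [0.0189515] = 0.000965078
  L_III = [e^(−6.5)·6.5^2/2! = 0.0317602] × [0.0329592] = 0.00104679
  L_IV = [e^(−11.9)·11.9^2/2! = 0.000480795] × [0.115281] = 5.54263e-05
Multiply by the mixture weights:
  w_I·L_I = 0.11 × 0.000113198 = 1.24518e-05
  w_II·L_II = 0.33 × 0.000965078 = 0.000318476
  w_III·L_III = 0.28 × 0.00104679 = 0.000293101
  w_IV·L_IV = 0.28 × 5.54263e-05 = 1.55194e-05
Normaliser: 1.24518e-05 + 0.000318476 + 0.000293101 + 1.55194e-05 = 0.000639548
P(Regime II | x₁,x₂) = 0.000318476 / 0.000639548 ≈ 0.498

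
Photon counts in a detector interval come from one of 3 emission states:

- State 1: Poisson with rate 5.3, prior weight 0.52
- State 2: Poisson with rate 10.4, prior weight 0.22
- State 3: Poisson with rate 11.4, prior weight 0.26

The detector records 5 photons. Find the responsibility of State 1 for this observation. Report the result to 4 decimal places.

Apply Bayes' rule: the posterior for each component is proportional to its prior times its likelihood at x.
Poisson probabilities:
  p_1 = 0.173955
  p_2 = 0.0308548
  p_3 = 0.0179633
Unnormalised posteriors:
  π_1·p_1 = 0.52 × 0.173955 = 0.0904567
  π_2·p_2 = 0.22 × 0.0308548 = 0.00678806
  π_3·p_3 = 0.26 × 0.0179633 = 0.00467046
Denominator: 0.0904567 + 0.00678806 + 0.00467046 = 0.101915
Responsibility of State 1: 0.0904567 / 0.101915 ≈ 0.8876

0.8876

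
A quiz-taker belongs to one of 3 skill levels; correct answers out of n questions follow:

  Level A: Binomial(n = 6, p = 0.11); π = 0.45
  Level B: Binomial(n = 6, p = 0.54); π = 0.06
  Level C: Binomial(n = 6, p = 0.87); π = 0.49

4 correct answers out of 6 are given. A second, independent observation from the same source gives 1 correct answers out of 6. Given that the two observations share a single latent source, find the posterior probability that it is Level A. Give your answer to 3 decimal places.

0.209

The responsibility of component k is π_k f_k(x) divided by Σ_j π_j f_j(x).
Since both observations come from the same component, the likelihood for component k is f_k(x₁)·f_k(x₂).
  L_A = [C(6,4)·0.11^4·0.89^2 = 15·0.00014641·0.7921 = 0.00173957] × [0.368548] = 0.000641115
  L_B = [C(6,4)·0.54^4·0.46^2 = 15·0.0850306·0.2116 = 0.269887] × [0.066732] = 0.0180101
  L_C = [C(6,4)·0.87^4·0.13^2 = 15·0.572898·0.0169 = 0.14523] × [0.000193815] = 2.81477e-05
Multiply by the mixture weights:
  π_A·L_A = 0.45 × 0.000641115 = 0.000288502
  π_B·L_B = 0.06 × 0.0180101 = 0.00108061
  π_C·L_C = 0.49 × 2.81477e-05 = 1.37924e-05
Marginal: 0.000288502 + 0.00108061 + 1.37924e-05 = 0.0013829
So the posterior for Level A is 0.000288502 / 0.0013829 ≈ 0.209.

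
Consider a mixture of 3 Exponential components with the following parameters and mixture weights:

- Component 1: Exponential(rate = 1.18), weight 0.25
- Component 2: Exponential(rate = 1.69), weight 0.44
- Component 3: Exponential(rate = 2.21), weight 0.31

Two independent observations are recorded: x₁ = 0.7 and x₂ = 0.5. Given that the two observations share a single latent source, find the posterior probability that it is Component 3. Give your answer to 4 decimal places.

0.2994

The responsibility of component k is π_k f_k(x) divided by Σ_j π_j f_j(x).
Since both observations come from the same component, the likelihood for component k is f_k(x₁)·f_k(x₂).
  L_1 = [0.5166] × [0.654106] = 0.337912
  L_2 = [0.517745] × [0.725952] = 0.375858
  L_3 = [0.470477] × [0.731976] = 0.344378
Weight by the priors:
  π_1·L_1 = 0.25 × 0.337912 = 0.0844779
  π_2·L_2 = 0.44 × 0.375858 = 0.165378
  π_3·L_3 = 0.31 × 0.344378 = 0.106757
Denominator: 0.0844779 + 0.165378 + 0.106757 = 0.356613
Responsibility of Component 3: 0.106757 / 0.356613 ≈ 0.2994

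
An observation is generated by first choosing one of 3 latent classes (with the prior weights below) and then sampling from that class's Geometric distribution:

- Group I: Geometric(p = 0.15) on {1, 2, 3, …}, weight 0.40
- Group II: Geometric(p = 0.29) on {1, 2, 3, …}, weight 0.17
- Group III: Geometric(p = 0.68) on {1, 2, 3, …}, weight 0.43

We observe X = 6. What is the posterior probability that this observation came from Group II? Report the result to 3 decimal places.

0.244

P(component k | x) = P(Z=k)·f_k(x) / marginal(x), where marginal(x) = Σ_j P(Z=j)·f_j(x).
Geometric probabilities:
  L_I = 0.15·(1−0.15)^5 = 0.15·0.443705 = 0.0665558
  L_II = 0.29·(1−0.29)^5 = 0.29·0.180423 = 0.0523227
  L_III = 0.68·(1−0.68)^5 = 0.68·0.00335544 = 0.0022817
Weight by the priors:
  P(Z=I)·L_I = 0.40 × 0.0665558 = 0.0266223
  P(Z=II)·L_II = 0.17 × 0.0523227 = 0.00889485
  P(Z=III)·L_III = 0.43 × 0.0022817 = 0.000981132
Denominator: 0.0266223 + 0.00889485 + 0.000981132 = 0.0364983
P(Group II | data) ≈ 0.244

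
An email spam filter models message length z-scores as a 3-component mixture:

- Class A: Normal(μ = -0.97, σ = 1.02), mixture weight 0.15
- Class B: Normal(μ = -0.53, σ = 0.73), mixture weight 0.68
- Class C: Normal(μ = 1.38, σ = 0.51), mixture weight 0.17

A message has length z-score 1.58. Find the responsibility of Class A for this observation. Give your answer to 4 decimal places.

By Bayes' theorem, P(k | x) = w_k f_k(x) / Σ_j w_j f_j(x).
Evaluate each component's likelihood at the observed value:
  f_A = (1/(1.02·√(2π)))·exp(−(1.58−-0.97)²/(2·1.02²)) = 0.391120·exp(-3.12500) = 0.0171846
  f_B = (1/(0.73·√(2π)))·exp(−(1.58−-0.53)²/(2·0.73²)) = 0.546496·exp(-4.17724) = 0.0083837
  f_C = (1/(0.51·√(2π)))·exp(−(1.58−1.38)²/(2·0.51²)) = 0.782240·exp(-0.07689) = 0.724345
Prior × likelihood for each component:
  w_A·f_A = 0.15 × 0.0171846 = 0.00257769
  w_B·f_B = 0.68 × 0.0083837 = 0.00570092
  w_C·f_C = 0.17 × 0.724345 = 0.123139
Denominator: 0.00257769 + 0.00570092 + 0.123139 = 0.131417
P(Class A | x) ≈ 0.0196

0.0196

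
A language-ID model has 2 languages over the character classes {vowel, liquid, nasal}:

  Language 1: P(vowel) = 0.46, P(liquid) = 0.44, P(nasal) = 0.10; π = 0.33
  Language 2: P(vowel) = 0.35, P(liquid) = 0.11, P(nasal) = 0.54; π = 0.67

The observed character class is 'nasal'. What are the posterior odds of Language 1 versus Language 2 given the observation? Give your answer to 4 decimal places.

Since P(k|x) ∝ P(Z=k) f_k(x), the posterior odds are P(Z=i) f_i(x) / (P(Z=j) f_j(x)).
Component likelihoods at x = 'nasal':
  f_1 = P(nasal | comp) = 0.10
  f_2 = P(nasal | comp) = 0.54
Posterior odds = (P(Z=1)·f_1) / (P(Z=2)·f_2) = (0.33·0.1) / (0.67·0.54) = 0.033 / 0.3618 ≈ 0.0912

0.0912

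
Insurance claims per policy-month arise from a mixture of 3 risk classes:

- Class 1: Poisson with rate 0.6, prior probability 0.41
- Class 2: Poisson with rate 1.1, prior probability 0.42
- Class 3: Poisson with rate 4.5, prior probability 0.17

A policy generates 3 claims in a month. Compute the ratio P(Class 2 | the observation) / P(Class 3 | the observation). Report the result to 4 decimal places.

1.0813

Since P(k|x) ∝ π_k f_k(x), the posterior odds are π_i f_i(x) / (π_j f_j(x)).
Poisson probabilities:
  p_1 = 0.0197572
  p_2 = 0.0738419
  p_3 = 0.168718
Posterior odds = (π_2·p_2) / (π_3·p_3) = (0.42·0.0738419) / (0.17·0.168718) = 0.0310136 / 0.028682 ≈ 1.0813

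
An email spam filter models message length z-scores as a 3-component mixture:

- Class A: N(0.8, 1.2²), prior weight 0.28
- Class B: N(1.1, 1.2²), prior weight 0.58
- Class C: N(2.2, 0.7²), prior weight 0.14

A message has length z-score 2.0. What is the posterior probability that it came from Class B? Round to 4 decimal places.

0.5224

P(component k | x) = P(Z=k)·f_k(x) / marginal(x), where marginal(x) = Σ_j P(Z=j)·f_j(x).
Component likelihoods at x = 2.0:
  p_A = 0.201642
  p_B = 0.250948
  p_C = 0.547124
Weight by the priors:
  P(Z=A)·p_A = 0.28 × 0.201642 = 0.0564598
  P(Z=B)·p_B = 0.58 × 0.250948 = 0.14555
  P(Z=C)·p_C = 0.14 × 0.547124 = 0.0765974
Denominator: 0.0564598 + 0.14555 + 0.0765974 = 0.278607
P(Class B | the observation) = 0.14555 / 0.278607 ≈ 0.5224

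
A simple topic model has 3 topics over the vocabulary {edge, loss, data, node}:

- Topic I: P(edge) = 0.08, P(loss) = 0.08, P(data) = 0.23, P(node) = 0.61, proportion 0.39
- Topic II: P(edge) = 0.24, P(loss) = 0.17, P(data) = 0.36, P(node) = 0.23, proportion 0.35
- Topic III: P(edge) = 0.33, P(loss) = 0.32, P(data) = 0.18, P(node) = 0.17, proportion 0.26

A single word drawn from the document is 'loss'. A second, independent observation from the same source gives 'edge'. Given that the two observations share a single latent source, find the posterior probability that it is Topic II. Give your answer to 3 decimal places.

Posterior ∝ prior × likelihood, so P(k | x) ∝ π_k f_k(x); normalise over all components.
Since both observations come from the same component, the likelihood for component k is f_k(x₁)·f_k(x₂).
  p_I = [P(loss | comp) = 0.08] × [0.08] = 0.0064
  p_II = [P(loss | comp) = 0.17] × [0.24] = 0.0408
  p_III = [P(loss | comp) = 0.32] × [0.33] = 0.1056
Multiply by the mixture weights:
  π_I·p_I = 0.39 × 0.0064 = 0.002496
  π_II·p_II = 0.35 × 0.0408 = 0.01428
  π_III·p_III = 0.26 × 0.1056 = 0.027456
Denominator: 0.002496 + 0.01428 + 0.027456 = 0.044232
Responsibility of Topic II: 0.01428 / 0.044232 ≈ 0.323

0.323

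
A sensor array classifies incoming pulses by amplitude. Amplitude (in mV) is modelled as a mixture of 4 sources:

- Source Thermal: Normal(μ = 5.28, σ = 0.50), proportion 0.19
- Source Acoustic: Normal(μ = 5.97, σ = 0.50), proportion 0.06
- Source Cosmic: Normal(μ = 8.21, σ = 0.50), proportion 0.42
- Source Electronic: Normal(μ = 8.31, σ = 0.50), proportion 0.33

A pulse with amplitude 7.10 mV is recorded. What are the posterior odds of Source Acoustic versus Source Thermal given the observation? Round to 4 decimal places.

Only the two components matter; the odds are (π_i f_i(x)) / (π_j f_j(x)).
Evaluate each component's likelihood at the observed value:
  f_Thermal = (1/(0.50·√(2π)))·exp(−(7.10−5.28)²/(2·0.50²)) = 0.797885·exp(-6.62480) = 0.00105883
  f_Acoustic = (1/(0.50·√(2π)))·exp(−(7.10−5.97)²/(2·0.50²)) = 0.797885·exp(-2.55380) = 0.0620639
  f_Cosmic = (1/(0.50·√(2π)))·exp(−(7.10−8.21)²/(2·0.50²)) = 0.797885·exp(-2.46420) = 0.0678815
  f_Electronic = (1/(0.50·√(2π)))·exp(−(7.10−8.31)²/(2·0.50²)) = 0.797885·exp(-2.92820) = 0.0426814
0.00372383 / 0.000201178 ≈ 18.5102

18.5102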